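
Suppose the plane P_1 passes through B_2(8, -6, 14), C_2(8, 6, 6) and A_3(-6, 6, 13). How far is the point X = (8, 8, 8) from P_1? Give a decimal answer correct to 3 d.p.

2.561

B_2C_2 = (0, 12, -8), B_2A_3 = (-14, 12, -1); a normal to P_1 is B_2C_2 × B_2A_3 = (84, 112, 168).
Using B_2: P_1 has equation 84x + 112y + 168z = 2352.
n·X − d = (84)·(8) + (112)·(8) + (168)·(8) − 2352 = 560; |n| = √47824.
Distance = |560| / √47824 = 560/√47824 ≈ 2.561.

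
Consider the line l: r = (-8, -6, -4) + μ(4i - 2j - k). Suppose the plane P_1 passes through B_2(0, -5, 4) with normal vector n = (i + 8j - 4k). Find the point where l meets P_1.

P_1: n·r = n·B_2 gives x + 8y - 4z = -56.
Substitute r = (-8, -6, -4) + t(4, -2, -1) into the plane: -40 + (-8)t = -56, so t = 2.
Intersection: (-8, -6, -4) + 2·(4, -2, -1) = (0, -10, -6).

(0, -10, -6)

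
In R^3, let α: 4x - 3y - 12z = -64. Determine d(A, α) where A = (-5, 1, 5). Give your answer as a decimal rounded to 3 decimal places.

1.462

n·A − d = (4)·(-5) + (-3)·(1) + (-12)·(5) − (-64) = -19; |n| = √169.
Distance = |-19| / √169 = 19/√169 ≈ 1.462.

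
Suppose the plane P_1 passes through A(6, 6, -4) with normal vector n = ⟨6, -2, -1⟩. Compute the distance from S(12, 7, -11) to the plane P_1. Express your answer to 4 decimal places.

6.4031

P_1: n·r = n·A gives 6x - 2y - z = 28.
n·S − d = (6)·(12) + (-2)·(7) + (-1)·(-11) − 28 = 41; |n| = √41.
Distance = |41| / √41 = 41/√41 ≈ 6.4031.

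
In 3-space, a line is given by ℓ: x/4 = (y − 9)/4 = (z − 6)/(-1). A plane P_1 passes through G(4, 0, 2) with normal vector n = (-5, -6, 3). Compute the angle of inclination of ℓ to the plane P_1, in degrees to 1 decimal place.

ℓ has direction (4, 4, -1) through (0, 9, 6).
P_1: n·r = n·G gives -5x - 6y + 3z = -14.
sin θ = |n·v| / (|n||v|) = |-47| / (√70 · √33) = 0.97789.
θ ≈ 77.9°.

77.9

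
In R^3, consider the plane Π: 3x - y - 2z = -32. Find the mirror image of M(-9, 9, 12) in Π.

(3, 5, 4)

λ = (n·M − d)/|n|² = (-60 − (-32))/14 = -2.
Reflection = M − 2λn = (-9, 9, 12) − (-4)·(3, -1, -2) = (3, 5, 4).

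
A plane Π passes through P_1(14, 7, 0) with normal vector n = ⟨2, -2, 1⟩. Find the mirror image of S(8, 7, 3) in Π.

Π: n·r = n·P_1 gives 2x - 2y + z = 14.
λ = (n·S − d)/|n|² = (5 − 14)/9 = -1.
Reflection = S − 2λn = (8, 7, 3) − (-2)·(2, -2, 1) = (12, 3, 5).

(12, 3, 5)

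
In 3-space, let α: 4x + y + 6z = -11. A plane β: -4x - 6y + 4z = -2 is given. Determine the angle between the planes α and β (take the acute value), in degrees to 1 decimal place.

cos θ = |n₁·n₂| / (|n₁||n₂|) = |2| / (√53 · √68).
θ = arccos(0.03331) ≈ 88.1°.

88.1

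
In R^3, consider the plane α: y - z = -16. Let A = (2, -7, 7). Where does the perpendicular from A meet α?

(2, -8, 8)

Foot = A − λn with λ = (n·A − d)/|n|² = (-14 − (-16))/2 = 1.
Foot = (2, -7, 7) − 1·(0, 1, -1) = (2, -8, 8).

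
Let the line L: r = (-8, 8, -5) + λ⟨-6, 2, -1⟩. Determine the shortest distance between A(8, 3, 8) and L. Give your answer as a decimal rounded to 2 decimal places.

10.23

Taking (-8, 8, -5) on L with direction v = (-6, 2, -1): w = A − (-8, 8, -5) = (16, -5, 13), and w × v = (-21, -62, 2).
Distance = |w × v| / |v| = √4289 / √41 ≈ 10.23.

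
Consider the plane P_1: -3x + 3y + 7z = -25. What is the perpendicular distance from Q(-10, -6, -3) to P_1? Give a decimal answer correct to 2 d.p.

1.95

n·Q − d = (-3)·(-10) + (3)·(-6) + (7)·(-3) − (-25) = 16; |n| = √67.
Distance = |16| / √67 = 16/√67 ≈ 1.95.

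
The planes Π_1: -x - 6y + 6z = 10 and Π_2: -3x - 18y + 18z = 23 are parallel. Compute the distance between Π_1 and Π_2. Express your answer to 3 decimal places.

0.273

Rescale Π_2 by 1/3: -x - 6y + 6z = 23/3. Then distance = |10 − (23/3)| / √73 ≈ 0.273.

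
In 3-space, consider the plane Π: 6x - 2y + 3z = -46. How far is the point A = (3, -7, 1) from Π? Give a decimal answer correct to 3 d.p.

11.571

n·A − d = (6)·(3) + (-2)·(-7) + (3)·(1) − (-46) = 81; |n| = √49.
Distance = |81| / √49 = 81/√49 ≈ 11.571.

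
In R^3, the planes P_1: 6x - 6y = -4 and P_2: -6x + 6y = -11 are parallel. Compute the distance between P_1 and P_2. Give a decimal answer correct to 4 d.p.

1.7678

Rescale P_2 by 1/(-1): 6x - 6y = 11. Then distance = |-4 − 11| / √72 ≈ 1.7678.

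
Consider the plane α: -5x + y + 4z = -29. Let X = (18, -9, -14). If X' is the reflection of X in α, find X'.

λ = (n·X − d)/|n|² = (-155 − (-29))/42 = -3.
Reflection = X − 2λn = (18, -9, -14) − (-6)·(-5, 1, 4) = (-12, -3, 10).

(-12, -3, 10)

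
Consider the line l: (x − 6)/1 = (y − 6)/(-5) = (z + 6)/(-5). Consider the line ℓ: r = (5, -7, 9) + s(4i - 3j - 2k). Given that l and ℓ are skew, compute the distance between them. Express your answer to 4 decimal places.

19.5576

l has direction (1, -5, -5) through (6, 6, -6).
Common perpendicular direction n = (1, -5, -5) × (4, -3, -2) = (-5, -18, 17).
With w = (5, -7, 9) − (6, 6, -6) = (-1, -13, 15), w · n = 494.
Distance = |w · n| / |n| = |494| / √638 ≈ 19.5576.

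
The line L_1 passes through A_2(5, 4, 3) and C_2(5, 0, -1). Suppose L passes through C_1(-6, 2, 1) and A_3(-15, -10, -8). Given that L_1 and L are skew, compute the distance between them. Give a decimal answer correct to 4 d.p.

2.5236

A direction vector for L_1 is C_2 − A_2 = (0, -4, -4).
A direction vector for L is A_3 − C_1 = (-9, -12, -9).
Common perpendicular direction n = (0, -4, -4) × (-9, -12, -9) = (-12, 36, -36).
With w = (-6, 2, 1) − (5, 4, 3) = (-11, -2, -2), w · n = 132.
Distance = |w · n| / |n| = |132| / √2736 ≈ 2.5236.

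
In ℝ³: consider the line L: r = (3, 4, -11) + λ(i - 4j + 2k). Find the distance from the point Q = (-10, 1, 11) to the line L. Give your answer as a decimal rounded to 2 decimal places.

23.96

Taking (3, 4, -11) on L with direction v = (1, -4, 2): w = Q − (3, 4, -11) = (-13, -3, 22), and w × v = (82, 48, 55).
Distance = |w × v| / |v| = √12053 / √21 ≈ 23.96.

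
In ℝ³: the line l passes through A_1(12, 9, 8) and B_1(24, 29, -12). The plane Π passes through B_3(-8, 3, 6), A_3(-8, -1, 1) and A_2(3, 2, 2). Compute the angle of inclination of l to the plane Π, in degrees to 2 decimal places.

A direction vector for l is B_1 − A_1 = (12, 20, -20).
B_3A_3 = (0, -4, -5), B_3A_2 = (11, -1, -4); a normal to Π is B_3A_3 × B_3A_2 = (11, -55, 44).
Using B_3: Π has equation 11x - 55y + 44z = 11.
sin θ = |n·v| / (|n||v|) = |-1848| / (√5082 · √944) = 0.84372.
θ ≈ 57.54°.

57.54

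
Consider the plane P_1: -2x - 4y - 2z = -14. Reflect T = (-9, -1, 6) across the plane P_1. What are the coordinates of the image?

λ = (n·T − d)/|n|² = (10 − (-14))/24 = 1.
Reflection = T − 2λn = (-9, -1, 6) − 2·(-2, -4, -2) = (-5, 7, 10).

(-5, 7, 10)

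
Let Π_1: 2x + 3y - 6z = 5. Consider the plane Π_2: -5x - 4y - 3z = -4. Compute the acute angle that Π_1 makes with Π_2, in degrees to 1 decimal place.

85.4

cos θ = |n₁·n₂| / (|n₁||n₂|) = |-4| / (√49 · √50).
θ = arccos(0.08081) ≈ 85.4°.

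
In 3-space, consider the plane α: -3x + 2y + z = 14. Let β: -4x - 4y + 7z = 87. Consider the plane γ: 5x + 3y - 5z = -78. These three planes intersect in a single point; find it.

Solving the 3×3 linear system -3x + 2y + z = 14, -4x - 4y + 7z = 87, 5x + 3y - 5z = -78 (e.g. by elimination or Cramer's rule, determinant = 41) gives (-7, -6, 5).

(-7, -6, 5)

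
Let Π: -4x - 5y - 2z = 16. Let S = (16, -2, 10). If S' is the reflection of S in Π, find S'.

(0, -22, 2)

λ = (n·S − d)/|n|² = (-74 − 16)/45 = -2.
Reflection = S − 2λn = (16, -2, 10) − (-4)·(-4, -5, -2) = (0, -22, 2).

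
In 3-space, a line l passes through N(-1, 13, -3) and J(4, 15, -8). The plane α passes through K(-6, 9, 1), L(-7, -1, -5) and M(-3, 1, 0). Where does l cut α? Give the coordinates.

(-6, 11, 2)

A direction vector for l is J − N = (5, 2, -5).
KL = (-1, -10, -6), KM = (3, -8, -1); a normal to α is KL × KM = (-38, -19, 38).
Using K: α has equation -38x - 19y + 38z = 95.
Substitute r = (-1, 13, -3) + t(5, 2, -5) into the plane: -323 + (-418)t = 95, so t = -1.
Intersection: (-1, 13, -3) + (-1)·(5, 2, -5) = (-6, 11, 2).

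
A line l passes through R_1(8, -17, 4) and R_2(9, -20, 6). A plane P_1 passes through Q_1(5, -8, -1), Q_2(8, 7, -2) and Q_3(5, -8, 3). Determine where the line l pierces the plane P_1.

A direction vector for l is R_2 − R_1 = (1, -3, 2).
Q_1Q_2 = (3, 15, -1), Q_1Q_3 = (0, 0, 4); a normal to P_1 is Q_1Q_2 × Q_1Q_3 = (60, -12, 0).
Using Q_1: P_1 has equation 60x - 12y = 396.
Substitute r = (8, -17, 4) + t(1, -3, 2) into the plane: 684 + 96t = 396, so t = -3.
Intersection: (8, -17, 4) + (-3)·(1, -3, 2) = (5, -8, -2).

(5, -8, -2)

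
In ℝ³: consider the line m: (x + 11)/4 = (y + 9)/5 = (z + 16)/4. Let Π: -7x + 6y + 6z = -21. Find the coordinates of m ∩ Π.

(-3, 1, -8)

m has direction (4, 5, 4) through (-11, -9, -16).
Substitute r = (-11, -9, -16) + t(4, 5, 4) into the plane: -73 + 26t = -21, so t = 2.
Intersection: (-11, -9, -16) + 2·(4, 5, 4) = (-3, 1, -8).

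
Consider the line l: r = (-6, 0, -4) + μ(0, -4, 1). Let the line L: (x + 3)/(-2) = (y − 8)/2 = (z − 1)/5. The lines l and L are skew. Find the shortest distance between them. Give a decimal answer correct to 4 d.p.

L has direction (-2, 2, 5) through (-3, 8, 1).
Common perpendicular direction n = (0, -4, 1) × (-2, 2, 5) = (-22, -2, -8).
With w = (-3, 8, 1) − (-6, 0, -4) = (3, 8, 5), w · n = -122.
Distance = |w · n| / |n| = |-122| / √552 ≈ 5.1927.

5.1927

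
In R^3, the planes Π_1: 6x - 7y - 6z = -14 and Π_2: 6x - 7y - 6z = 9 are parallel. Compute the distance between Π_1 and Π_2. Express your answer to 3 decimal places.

Same normal n = (6, -7, -6) with |n| = √121; distance = |-14 − 9| / |n| = 23/√121 ≈ 2.091.

2.091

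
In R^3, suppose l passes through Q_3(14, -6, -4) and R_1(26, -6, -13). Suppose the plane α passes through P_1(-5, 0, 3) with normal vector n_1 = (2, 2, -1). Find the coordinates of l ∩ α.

(2, -6, 5)

A direction vector for l is R_1 − Q_3 = (12, 0, -9).
α: n_1·r = n_1·P_1 gives 2x + 2y - z = -13.
Substitute r = (14, -6, -4) + t(12, 0, -9) into the plane: 20 + 33t = -13, so t = -1.
Intersection: (14, -6, -4) + (-1)·(12, 0, -9) = (2, -6, 5).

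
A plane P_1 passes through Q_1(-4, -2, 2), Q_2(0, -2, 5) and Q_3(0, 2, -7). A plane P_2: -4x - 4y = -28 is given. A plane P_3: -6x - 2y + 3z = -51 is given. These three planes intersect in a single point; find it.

(4, 3, -7)

Q_1Q_2 = (4, 0, 3), Q_1Q_3 = (4, 4, -9); a normal to P_1 is Q_1Q_2 × Q_1Q_3 = (-12, 48, 16).
Using Q_1: P_1 has equation -12x + 48y + 16z = -16.
Solving the 3×3 linear system -12x + 48y + 16z = -16, -4x - 4y = -28, -6x - 2y + 3z = -51 (e.g. by elimination or Cramer's rule, determinant = 464) gives (4, 3, -7).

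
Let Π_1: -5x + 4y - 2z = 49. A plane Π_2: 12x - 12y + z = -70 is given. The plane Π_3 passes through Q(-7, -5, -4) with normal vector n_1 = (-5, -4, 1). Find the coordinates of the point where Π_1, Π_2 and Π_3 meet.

Π_3: n_1·r = n_1·Q gives -5x - 4y + z = 51.
Solving the 3×3 linear system -5x + 4y - 2z = 49, 12x - 12y + z = -70, -5x - 4y + z = 51 (e.g. by elimination or Cramer's rule, determinant = 188) gives (-9, -4, -10).

(-9, -4, -10)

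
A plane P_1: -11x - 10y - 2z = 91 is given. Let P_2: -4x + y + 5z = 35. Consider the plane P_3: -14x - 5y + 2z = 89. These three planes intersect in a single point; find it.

(-3, -7, 6)

Solving the 3×3 linear system -11x - 10y - 2z = 91, -4x + y + 5z = 35, -14x - 5y + 2z = 89 (e.g. by elimination or Cramer's rule, determinant = 255) gives (-3, -7, 6).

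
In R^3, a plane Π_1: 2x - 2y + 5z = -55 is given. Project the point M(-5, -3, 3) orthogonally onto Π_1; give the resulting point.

Foot = M − λn with λ = (n·M − d)/|n|² = (11 − (-55))/33 = 2.
Foot = (-5, -3, 3) − 2·(2, -2, 5) = (-9, 1, -7).

(-9, 1, -7)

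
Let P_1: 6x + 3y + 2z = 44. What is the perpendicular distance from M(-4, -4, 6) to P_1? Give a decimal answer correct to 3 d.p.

9.714

n·M − d = (6)·(-4) + (3)·(-4) + (2)·(6) − 44 = -68; |n| = √49.
Distance = |-68| / √49 = 68/√49 ≈ 9.714.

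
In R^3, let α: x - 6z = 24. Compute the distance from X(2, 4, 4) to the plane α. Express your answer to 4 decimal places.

7.5624

n·X − d = (1)·(2) + (0)·(4) + (-6)·(4) − 24 = -46; |n| = √37.
Distance = |-46| / √37 = 46/√37 ≈ 7.5624.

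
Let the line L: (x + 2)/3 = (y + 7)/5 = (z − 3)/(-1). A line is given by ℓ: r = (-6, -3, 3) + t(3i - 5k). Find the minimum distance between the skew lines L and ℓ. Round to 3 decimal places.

4.694

L has direction (3, 5, -1) through (-2, -7, 3).
Common perpendicular direction n = (3, 5, -1) × (3, 0, -5) = (-25, 12, -15).
With w = (-6, -3, 3) − (-2, -7, 3) = (-4, 4, 0), w · n = 148.
Distance = |w · n| / |n| = |148| / √994 ≈ 4.694.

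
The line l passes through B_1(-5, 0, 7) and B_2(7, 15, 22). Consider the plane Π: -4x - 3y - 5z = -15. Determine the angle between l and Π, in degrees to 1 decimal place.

77.1

A direction vector for l is B_2 − B_1 = (12, 15, 15).
sin θ = |n·v| / (|n||v|) = |-168| / (√50 · √594) = 0.97483.
θ ≈ 77.1°.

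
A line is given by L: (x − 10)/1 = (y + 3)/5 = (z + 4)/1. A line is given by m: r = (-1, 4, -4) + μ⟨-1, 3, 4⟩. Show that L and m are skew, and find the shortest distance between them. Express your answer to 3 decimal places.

11.418

L has direction (1, 5, 1) through (10, -3, -4).
Common perpendicular direction n = (1, 5, 1) × (-1, 3, 4) = (17, -5, 8).
With w = (-1, 4, -4) − (10, -3, -4) = (-11, 7, 0), w · n = -222.
Since n ≠ 0 the lines are not parallel, and w · n = -222 ≠ 0 so they do not intersect; hence they are skew.
Distance = |w · n| / |n| = |-222| / √378 ≈ 11.418.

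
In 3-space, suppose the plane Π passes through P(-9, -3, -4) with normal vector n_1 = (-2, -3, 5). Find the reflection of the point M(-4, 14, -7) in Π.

(-12, 2, 13)

Π: n_1·r = n_1·P gives -2x - 3y + 5z = 7.
λ = (n·M − d)/|n|² = (-69 − 7)/38 = -2.
Reflection = M − 2λn = (-4, 14, -7) − (-4)·(-2, -3, 5) = (-12, 2, 13).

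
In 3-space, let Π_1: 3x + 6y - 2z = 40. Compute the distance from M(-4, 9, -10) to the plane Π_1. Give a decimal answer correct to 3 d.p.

3.143

n·M − d = (3)·(-4) + (6)·(9) + (-2)·(-10) − 40 = 22; |n| = √49.
Distance = |22| / √49 = 22/√49 ≈ 3.143.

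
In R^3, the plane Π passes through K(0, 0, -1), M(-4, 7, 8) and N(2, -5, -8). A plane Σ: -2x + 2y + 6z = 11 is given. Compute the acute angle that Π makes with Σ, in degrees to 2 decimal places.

72.93

KM = (-4, 7, 9), KN = (2, -5, -7); a normal to Π is KM × KN = (-4, -10, 6).
Using K: Π has equation -4x - 10y + 6z = -6.
cos θ = |n₁·n₂| / (|n₁||n₂|) = |24| / (√152 · √44).
θ = arccos(0.29347) ≈ 72.93°.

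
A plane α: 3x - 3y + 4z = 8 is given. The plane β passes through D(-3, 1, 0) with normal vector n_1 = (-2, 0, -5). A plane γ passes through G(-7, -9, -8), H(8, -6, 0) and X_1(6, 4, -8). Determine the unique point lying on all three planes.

(7, -1, -4)

β: n_1·r = n_1·D gives -2x - 5z = 6.
GH = (15, 3, 8), GX_1 = (13, 13, 0); a normal to γ is GH × GX_1 = (-104, 104, 156).
Using G: γ has equation -104x + 104y + 156z = -1456.
Solving the 3×3 linear system 3x - 3y + 4z = 8, -2x - 5z = 6, -104x + 104y + 156z = -1456 (e.g. by elimination or Cramer's rule, determinant = -1768) gives (7, -1, -4).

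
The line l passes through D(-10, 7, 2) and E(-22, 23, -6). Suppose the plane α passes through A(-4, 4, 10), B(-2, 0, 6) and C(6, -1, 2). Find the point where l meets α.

(-4, -1, 6)

A direction vector for l is E − D = (-12, 16, -8).
AB = (2, -4, -4), AC = (10, -5, -8); a normal to α is AB × AC = (12, -24, 30).
Using A: α has equation 12x - 24y + 30z = 156.
Substitute r = (-10, 7, 2) + t(-12, 16, -8) into the plane: -228 + (-768)t = 156, so t = -1/2.
Intersection: (-10, 7, 2) + (-1/2)·(-12, 16, -8) = (-4, -1, 6).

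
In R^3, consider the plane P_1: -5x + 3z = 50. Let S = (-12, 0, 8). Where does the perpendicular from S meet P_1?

Foot = S − λn with λ = (n·S − d)/|n|² = (84 − 50)/34 = 1.
Foot = (-12, 0, 8) − 1·(-5, 0, 3) = (-7, 0, 5).

(-7, 0, 5)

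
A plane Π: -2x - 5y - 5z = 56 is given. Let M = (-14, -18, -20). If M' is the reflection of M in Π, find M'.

λ = (n·M − d)/|n|² = (218 − 56)/54 = 3.
Reflection = M − 2λn = (-14, -18, -20) − 6·(-2, -5, -5) = (-2, 12, 10).

(-2, 12, 10)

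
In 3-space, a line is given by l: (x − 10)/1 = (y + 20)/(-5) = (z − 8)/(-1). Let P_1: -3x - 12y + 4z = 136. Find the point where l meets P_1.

(8, -10, 10)

l has direction (1, -5, -1) through (10, -20, 8).
Substitute r = (10, -20, 8) + t(1, -5, -1) into the plane: 242 + 53t = 136, so t = -2.
Intersection: (10, -20, 8) + (-2)·(1, -5, -1) = (8, -10, 10).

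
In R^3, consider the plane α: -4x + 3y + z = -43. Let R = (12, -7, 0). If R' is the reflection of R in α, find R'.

(4, -1, 2)

λ = (n·R − d)/|n|² = (-69 − (-43))/26 = -1.
Reflection = R − 2λn = (12, -7, 0) − (-2)·(-4, 3, 1) = (4, -1, 2).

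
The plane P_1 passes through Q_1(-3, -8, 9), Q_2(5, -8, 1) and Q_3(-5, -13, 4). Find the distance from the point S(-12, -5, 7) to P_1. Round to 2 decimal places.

7.64

Q_1Q_2 = (8, 0, -8), Q_1Q_3 = (-2, -5, -5); a normal to P_1 is Q_1Q_2 × Q_1Q_3 = (-40, 56, -40).
Using Q_1: P_1 has equation -40x + 56y - 40z = -688.
n·S − d = (-40)·(-12) + (56)·(-5) + (-40)·(7) − (-688) = 608; |n| = √6336.
Distance = |608| / √6336 = 608/√6336 ≈ 7.64.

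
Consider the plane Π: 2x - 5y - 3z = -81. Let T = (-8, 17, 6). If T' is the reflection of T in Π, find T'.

(-4, 7, 0)

λ = (n·T − d)/|n|² = (-119 − (-81))/38 = -1.
Reflection = T − 2λn = (-8, 17, 6) − (-2)·(2, -5, -3) = (-4, 7, 0).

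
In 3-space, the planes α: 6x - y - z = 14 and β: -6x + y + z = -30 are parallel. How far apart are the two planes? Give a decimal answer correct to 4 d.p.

Rescale β by 1/(-1): 6x - y - z = 30. Then distance = |14 − 30| / √38 ≈ 2.5955.

2.5955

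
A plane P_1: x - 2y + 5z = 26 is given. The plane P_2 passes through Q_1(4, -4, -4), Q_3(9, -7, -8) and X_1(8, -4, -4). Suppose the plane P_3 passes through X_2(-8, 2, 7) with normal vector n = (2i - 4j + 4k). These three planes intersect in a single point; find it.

Q_1Q_3 = (5, -3, -4), Q_1X_1 = (4, 0, 0); a normal to P_2 is Q_1Q_3 × Q_1X_1 = (0, -16, 12).
Using Q_1: P_2 has equation -16y + 12z = 16.
P_3: n·r = n·X_2 gives 2x - 4y + 4z = 4.
Solving the 3×3 linear system x - 2y + 5z = 26, -16y + 12z = 16, 2x - 4y + 4z = 4 (e.g. by elimination or Cramer's rule, determinant = 96) gives (-4, 5, 8).

(-4, 5, 8)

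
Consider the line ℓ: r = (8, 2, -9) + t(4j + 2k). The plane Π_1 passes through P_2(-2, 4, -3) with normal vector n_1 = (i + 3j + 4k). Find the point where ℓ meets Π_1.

(8, 6, -7)

Π_1: n_1·r = n_1·P_2 gives x + 3y + 4z = -2.
Substitute r = (8, 2, -9) + t(0, 4, 2) into the plane: -22 + 20t = -2, so t = 1.
Intersection: (8, 2, -9) + 1·(0, 4, 2) = (8, 6, -7).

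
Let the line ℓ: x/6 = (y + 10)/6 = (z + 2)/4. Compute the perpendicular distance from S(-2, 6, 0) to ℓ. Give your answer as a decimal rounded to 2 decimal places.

ℓ has direction (6, 6, 4) through (0, -10, -2).
Taking (0, -10, -2) on ℓ with direction v = (6, 6, 4): w = S − (0, -10, -2) = (-2, 16, 2), and w × v = (52, 20, -108).
Distance = |w × v| / |v| = √14768 / √88 ≈ 12.95.

12.95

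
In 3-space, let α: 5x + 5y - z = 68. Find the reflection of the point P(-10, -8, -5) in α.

λ = (n·P − d)/|n|² = (-85 − 68)/51 = -3.
Reflection = P − 2λn = (-10, -8, -5) − (-6)·(5, 5, -1) = (20, 22, -11).

(20, 22, -11)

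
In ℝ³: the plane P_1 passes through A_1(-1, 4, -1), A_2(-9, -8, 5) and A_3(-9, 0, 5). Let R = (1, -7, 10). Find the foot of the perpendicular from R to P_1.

A_1A_2 = (-8, -12, 6), A_1A_3 = (-8, -4, 6); a normal to P_1 is A_1A_2 × A_1A_3 = (-48, 0, -64).
Using A_1: P_1 has equation -48x - 64z = 112.
Foot = R − λn with λ = (n·R − d)/|n|² = (-688 − 112)/6400 = -1/8.
Foot = (1, -7, 10) − (-1/8)·(-48, 0, -64) = (-5, -7, 2).

(-5, -7, 2)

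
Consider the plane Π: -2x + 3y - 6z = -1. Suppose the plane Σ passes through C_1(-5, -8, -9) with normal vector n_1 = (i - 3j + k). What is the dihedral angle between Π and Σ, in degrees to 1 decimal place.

42.9

Σ: n_1·r = n_1·C_1 gives x - 3y + z = 10.
cos θ = |n₁·n₂| / (|n₁||n₂|) = |-17| / (√49 · √11).
θ = arccos(0.73224) ≈ 42.9°.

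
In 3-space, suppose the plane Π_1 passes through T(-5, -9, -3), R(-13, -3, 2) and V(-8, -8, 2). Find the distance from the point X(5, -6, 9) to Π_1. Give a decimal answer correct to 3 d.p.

TR = (-8, 6, 5), TV = (-3, 1, 5); a normal to Π_1 is TR × TV = (25, 25, 10).
Using T: Π_1 has equation 25x + 25y + 10z = -380.
n·X − d = (25)·(5) + (25)·(-6) + (10)·(9) − (-380) = 445; |n| = √1350.
Distance = |445| / √1350 = 445/√1350 ≈ 12.111.

12.111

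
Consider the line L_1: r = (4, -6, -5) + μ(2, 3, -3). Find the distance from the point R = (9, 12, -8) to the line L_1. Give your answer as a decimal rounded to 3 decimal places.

Taking (4, -6, -5) on L_1 with direction v = (2, 3, -3): w = R − (4, -6, -5) = (5, 18, -3), and w × v = (-45, 9, -21).
Distance = |w × v| / |v| = √2547 / √22 ≈ 10.760.

10.760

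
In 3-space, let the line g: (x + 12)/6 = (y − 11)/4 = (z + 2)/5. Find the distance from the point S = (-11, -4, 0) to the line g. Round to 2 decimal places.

14.31

g has direction (6, 4, 5) through (-12, 11, -2).
Taking (-12, 11, -2) on g with direction v = (6, 4, 5): w = S − (-12, 11, -2) = (1, -15, 2), and w × v = (-83, 7, 94).
Distance = |w × v| / |v| = √15774 / √77 ≈ 14.31.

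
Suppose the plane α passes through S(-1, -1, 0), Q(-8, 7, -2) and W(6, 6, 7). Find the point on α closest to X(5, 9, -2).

(1, 7, 4)

SQ = (-7, 8, -2), SW = (7, 7, 7); a normal to α is SQ × SW = (70, 35, -105).
Using S: α has equation 70x + 35y - 105z = -105.
Foot = X − λn with λ = (n·X − d)/|n|² = (875 − (-105))/17150 = 2/35.
Foot = (5, 9, -2) − (2/35)·(70, 35, -105) = (1, 7, 4).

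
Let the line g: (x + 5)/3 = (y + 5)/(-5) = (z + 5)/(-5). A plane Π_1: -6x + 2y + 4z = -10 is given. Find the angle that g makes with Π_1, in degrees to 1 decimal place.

56.6

g has direction (3, -5, -5) through (-5, -5, -5).
sin θ = |n·v| / (|n||v|) = |-48| / (√56 · √59) = 0.83507.
θ ≈ 56.6°.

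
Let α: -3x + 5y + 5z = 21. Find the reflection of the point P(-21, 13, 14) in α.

λ = (n·P − d)/|n|² = (198 − 21)/59 = 3.
Reflection = P − 2λn = (-21, 13, 14) − 6·(-3, 5, 5) = (-3, -17, -16).

(-3, -17, -16)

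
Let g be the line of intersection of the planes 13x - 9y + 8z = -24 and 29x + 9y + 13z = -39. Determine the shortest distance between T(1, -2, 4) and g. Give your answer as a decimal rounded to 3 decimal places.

4.923

Direction of g: (13, -9, 8) × (29, 9, 13) = (-189, 63, 378).
A point on g: solving the two plane equations with x = -3 gives (-3, 1, 3).
Taking (-3, 1, 3) on g with direction v = (-189, 63, 378): w = T − (-3, 1, 3) = (4, -3, 1), and w × v = (-1197, -1701, -315).
Distance = |w × v| / |v| = √4425435 / √182574 ≈ 4.923.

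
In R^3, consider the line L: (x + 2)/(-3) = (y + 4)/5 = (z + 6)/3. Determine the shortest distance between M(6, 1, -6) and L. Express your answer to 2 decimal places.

L has direction (-3, 5, 3) through (-2, -4, -6).
Taking (-2, -4, -6) on L with direction v = (-3, 5, 3): w = M − (-2, -4, -6) = (8, 5, 0), and w × v = (15, -24, 55).
Distance = |w × v| / |v| = √3826 / √43 ≈ 9.43.

9.43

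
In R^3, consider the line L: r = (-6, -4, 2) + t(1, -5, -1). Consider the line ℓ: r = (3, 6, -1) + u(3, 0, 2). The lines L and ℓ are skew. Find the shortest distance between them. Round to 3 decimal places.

9.889

Common perpendicular direction n = (1, -5, -1) × (3, 0, 2) = (-10, -5, 15).
With w = (3, 6, -1) − (-6, -4, 2) = (9, 10, -3), w · n = -185.
Distance = |w · n| / |n| = |-185| / √350 ≈ 9.889.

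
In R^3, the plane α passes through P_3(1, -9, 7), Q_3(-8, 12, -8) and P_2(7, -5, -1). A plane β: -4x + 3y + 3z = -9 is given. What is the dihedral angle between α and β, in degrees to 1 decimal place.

68.6

P_3Q_3 = (-9, 21, -15), P_3P_2 = (6, 4, -8); a normal to α is P_3Q_3 × P_3P_2 = (-108, -162, -162).
Using P_3: α has equation -108x - 162y - 162z = 216.
cos θ = |n₁·n₂| / (|n₁||n₂|) = |-540| / (√64152 · √34).
θ = arccos(0.36564) ≈ 68.6°.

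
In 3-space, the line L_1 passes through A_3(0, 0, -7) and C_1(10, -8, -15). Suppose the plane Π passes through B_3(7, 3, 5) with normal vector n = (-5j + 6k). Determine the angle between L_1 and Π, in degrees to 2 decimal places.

3.89

A direction vector for L_1 is C_1 − A_3 = (10, -8, -8).
Π: n·r = n·B_3 gives -5y + 6z = 15.
sin θ = |n·v| / (|n||v|) = |-8| / (√61 · √228) = 0.06784.
θ ≈ 3.89°.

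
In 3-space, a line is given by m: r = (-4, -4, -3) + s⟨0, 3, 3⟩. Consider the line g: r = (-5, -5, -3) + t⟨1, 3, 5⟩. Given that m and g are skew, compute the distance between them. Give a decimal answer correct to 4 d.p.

Common perpendicular direction n = (0, 3, 3) × (1, 3, 5) = (6, 3, -3).
With w = (-5, -5, -3) − (-4, -4, -3) = (-1, -1, 0), w · n = -9.
Distance = |w · n| / |n| = |-9| / √54 ≈ 1.2247.

1.2247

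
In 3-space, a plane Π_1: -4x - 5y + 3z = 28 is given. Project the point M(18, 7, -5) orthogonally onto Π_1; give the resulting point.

(6, -8, 4)

Foot = M − λn with λ = (n·M − d)/|n|² = (-122 − 28)/50 = -3.
Foot = (18, 7, -5) − (-3)·(-4, -5, 3) = (6, -8, 4).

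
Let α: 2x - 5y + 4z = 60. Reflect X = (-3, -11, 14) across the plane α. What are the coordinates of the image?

λ = (n·X − d)/|n|² = (105 − 60)/45 = 1.
Reflection = X − 2λn = (-3, -11, 14) − 2·(2, -5, 4) = (-7, -1, 6).

(-7, -1, 6)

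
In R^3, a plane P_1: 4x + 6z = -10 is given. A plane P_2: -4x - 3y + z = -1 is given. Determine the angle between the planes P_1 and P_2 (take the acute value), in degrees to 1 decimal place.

74.2

cos θ = |n₁·n₂| / (|n₁||n₂|) = |-10| / (√52 · √26).
θ = arccos(0.27196) ≈ 74.2°.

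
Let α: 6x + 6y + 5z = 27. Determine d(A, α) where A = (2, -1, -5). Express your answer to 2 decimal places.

n·A − d = (6)·(2) + (6)·(-1) + (5)·(-5) − 27 = -46; |n| = √97.
Distance = |-46| / √97 = 46/√97 ≈ 4.67.

4.67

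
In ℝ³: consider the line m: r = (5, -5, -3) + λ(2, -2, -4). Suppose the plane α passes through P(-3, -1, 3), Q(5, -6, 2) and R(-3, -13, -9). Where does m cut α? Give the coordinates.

PQ = (8, -5, -1), PR = (0, -12, -12); a normal to α is PQ × PR = (48, 96, -96).
Using P: α has equation 48x + 96y - 96z = -528.
Substitute r = (5, -5, -3) + t(2, -2, -4) into the plane: 48 + 288t = -528, so t = -2.
Intersection: (5, -5, -3) + (-2)·(2, -2, -4) = (1, -1, 5).

(1, -1, 5)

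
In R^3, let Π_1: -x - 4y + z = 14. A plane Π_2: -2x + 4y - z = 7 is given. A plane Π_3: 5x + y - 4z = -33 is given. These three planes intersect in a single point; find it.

Solving the 3×3 linear system -x - 4y + z = 14, -2x + 4y - z = 7, 5x + y - 4z = -33 (e.g. by elimination or Cramer's rule, determinant = 45) gives (-7, -2, -1).

(-7, -2, -1)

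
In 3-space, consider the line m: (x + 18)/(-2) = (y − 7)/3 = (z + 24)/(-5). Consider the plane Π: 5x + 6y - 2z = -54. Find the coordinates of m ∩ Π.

m has direction (-2, 3, -5) through (-18, 7, -24).
Substitute r = (-18, 7, -24) + t(-2, 3, -5) into the plane: 0 + 18t = -54, so t = -3.
Intersection: (-18, 7, -24) + (-3)·(-2, 3, -5) = (-12, -2, -9).

(-12, -2, -9)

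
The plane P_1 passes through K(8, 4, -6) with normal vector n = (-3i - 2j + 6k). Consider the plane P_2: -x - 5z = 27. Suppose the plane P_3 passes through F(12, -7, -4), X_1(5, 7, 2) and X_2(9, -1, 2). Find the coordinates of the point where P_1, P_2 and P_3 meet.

(8, 1, -7)

P_1: n·r = n·K gives -3x - 2y + 6z = -68.
FX_1 = (-7, 14, 6), FX_2 = (-3, 6, 6); a normal to P_3 is FX_1 × FX_2 = (48, 24, 0).
Using F: P_3 has equation 48x + 24y = 408.
Solving the 3×3 linear system -3x - 2y + 6z = -68, -x - 5z = 27, 48x + 24y = 408 (e.g. by elimination or Cramer's rule, determinant = -24) gives (8, 1, -7).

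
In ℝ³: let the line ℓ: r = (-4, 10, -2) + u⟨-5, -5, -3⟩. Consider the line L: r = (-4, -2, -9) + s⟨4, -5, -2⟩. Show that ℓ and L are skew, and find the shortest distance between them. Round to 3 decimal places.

Common perpendicular direction n = (-5, -5, -3) × (4, -5, -2) = (-5, -22, 45).
With w = (-4, -2, -9) − (-4, 10, -2) = (0, -12, -7), w · n = -51.
Since n ≠ 0 the lines are not parallel, and w · n = -51 ≠ 0 so they do not intersect; hence they are skew.
Distance = |w · n| / |n| = |-51| / √2534 ≈ 1.013.

1.013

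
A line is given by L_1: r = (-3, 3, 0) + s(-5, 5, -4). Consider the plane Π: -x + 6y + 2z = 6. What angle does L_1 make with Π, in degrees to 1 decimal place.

sin θ = |n·v| / (|n||v|) = |27| / (√41 · √66) = 0.51904.
θ ≈ 31.3°.

31.3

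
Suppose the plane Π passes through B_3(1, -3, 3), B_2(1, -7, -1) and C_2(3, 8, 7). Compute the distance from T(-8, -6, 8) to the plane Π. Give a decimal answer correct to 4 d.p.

6.2253

B_3B_2 = (0, -4, -4), B_3C_2 = (2, 11, 4); a normal to Π is B_3B_2 × B_3C_2 = (28, -8, 8).
Using B_3: Π has equation 28x - 8y + 8z = 76.
n·T − d = (28)·(-8) + (-8)·(-6) + (8)·(8) − 76 = -188; |n| = √912.
Distance = |-188| / √912 = 188/√912 ≈ 6.2253.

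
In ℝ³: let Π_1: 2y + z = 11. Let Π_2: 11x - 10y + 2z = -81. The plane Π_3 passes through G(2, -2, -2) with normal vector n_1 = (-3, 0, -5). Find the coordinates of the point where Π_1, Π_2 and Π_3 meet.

(-3, 5, 1)

Π_3: n_1·r = n_1·G gives -3x - 5z = 4.
Solving the 3×3 linear system 2y + z = 11, 11x - 10y + 2z = -81, -3x - 5z = 4 (e.g. by elimination or Cramer's rule, determinant = 68) gives (-3, 5, 1).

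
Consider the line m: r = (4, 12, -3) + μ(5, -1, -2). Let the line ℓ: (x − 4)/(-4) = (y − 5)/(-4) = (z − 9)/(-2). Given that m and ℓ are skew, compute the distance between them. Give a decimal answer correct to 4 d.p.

ℓ has direction (-4, -4, -2) through (4, 5, 9).
Common perpendicular direction n = (5, -1, -2) × (-4, -4, -2) = (-6, 18, -24).
With w = (4, 5, 9) − (4, 12, -3) = (0, -7, 12), w · n = -414.
Distance = |w · n| / |n| = |-414| / √936 ≈ 13.5320.

13.5320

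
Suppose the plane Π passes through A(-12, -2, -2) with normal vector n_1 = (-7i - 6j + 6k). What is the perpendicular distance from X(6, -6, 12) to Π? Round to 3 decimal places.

Π: n_1·r = n_1·A gives -7x - 6y + 6z = 84.
n·X − d = (-7)·(6) + (-6)·(-6) + (6)·(12) − 84 = -18; |n| = √121.
Distance = |-18| / √121 = 18/√121 ≈ 1.636.

1.636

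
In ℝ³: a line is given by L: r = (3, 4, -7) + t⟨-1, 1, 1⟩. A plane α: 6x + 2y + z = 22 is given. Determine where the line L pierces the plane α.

(4, 3, -8)

Substitute r = (3, 4, -7) + t(-1, 1, 1) into the plane: 19 + (-3)t = 22, so t = -1.
Intersection: (3, 4, -7) + (-1)·(-1, 1, 1) = (4, 3, -8).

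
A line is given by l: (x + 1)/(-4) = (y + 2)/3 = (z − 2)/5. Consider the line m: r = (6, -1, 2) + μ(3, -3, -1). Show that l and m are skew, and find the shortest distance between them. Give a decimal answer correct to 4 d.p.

5.7392

l has direction (-4, 3, 5) through (-1, -2, 2).
Common perpendicular direction n = (-4, 3, 5) × (3, -3, -1) = (12, 11, 3).
With w = (6, -1, 2) − (-1, -2, 2) = (7, 1, 0), w · n = 95.
Since n ≠ 0 the lines are not parallel, and w · n = 95 ≠ 0 so they do not intersect; hence they are skew.
Distance = |w · n| / |n| = |95| / √274 ≈ 5.7392.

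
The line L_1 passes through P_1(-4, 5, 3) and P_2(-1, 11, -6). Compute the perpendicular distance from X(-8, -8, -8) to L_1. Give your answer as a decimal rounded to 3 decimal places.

17.474

A direction vector for L_1 is P_2 − P_1 = (3, 6, -9).
Taking (-4, 5, 3) on L_1 with direction v = (3, 6, -9): w = X − (-4, 5, 3) = (-4, -13, -11), and w × v = (183, -69, 15).
Distance = |w × v| / |v| = √38475 / √126 ≈ 17.474.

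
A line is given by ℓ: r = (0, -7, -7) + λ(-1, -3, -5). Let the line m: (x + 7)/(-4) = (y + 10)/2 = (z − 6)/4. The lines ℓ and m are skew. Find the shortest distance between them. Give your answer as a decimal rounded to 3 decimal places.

m has direction (-4, 2, 4) through (-7, -10, 6).
Common perpendicular direction n = (-1, -3, -5) × (-4, 2, 4) = (-2, 24, -14).
With w = (-7, -10, 6) − (0, -7, -7) = (-7, -3, 13), w · n = -240.
Distance = |w · n| / |n| = |-240| / √776 ≈ 8.615.

8.615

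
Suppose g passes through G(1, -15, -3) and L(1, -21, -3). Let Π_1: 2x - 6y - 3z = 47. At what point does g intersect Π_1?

(1, -6, -3)

A direction vector for g is L − G = (0, -6, 0).
Substitute r = (1, -15, -3) + t(0, -6, 0) into the plane: 101 + 36t = 47, so t = -3/2.
Intersection: (1, -15, -3) + (-3/2)·(0, -6, 0) = (1, -6, -3).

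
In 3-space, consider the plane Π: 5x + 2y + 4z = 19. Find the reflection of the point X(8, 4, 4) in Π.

λ = (n·X − d)/|n|² = (64 − 19)/45 = 1.
Reflection = X − 2λn = (8, 4, 4) − 2·(5, 2, 4) = (-2, 0, -4).

(-2, 0, -4)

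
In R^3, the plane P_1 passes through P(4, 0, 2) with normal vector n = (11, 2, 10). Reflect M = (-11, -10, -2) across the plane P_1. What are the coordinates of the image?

(11, -6, 18)

P_1: n·r = n·P gives 11x + 2y + 10z = 64.
λ = (n·M − d)/|n|² = (-161 − 64)/225 = -1.
Reflection = M − 2λn = (-11, -10, -2) − (-2)·(11, 2, 10) = (11, -6, 18).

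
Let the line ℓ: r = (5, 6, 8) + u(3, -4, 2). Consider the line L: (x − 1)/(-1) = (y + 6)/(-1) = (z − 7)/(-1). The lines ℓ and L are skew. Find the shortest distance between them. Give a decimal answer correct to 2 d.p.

L has direction (-1, -1, -1) through (1, -6, 7).
Common perpendicular direction n = (3, -4, 2) × (-1, -1, -1) = (6, 1, -7).
With w = (1, -6, 7) − (5, 6, 8) = (-4, -12, -1), w · n = -29.
Distance = |w · n| / |n| = |-29| / √86 ≈ 3.13.

3.13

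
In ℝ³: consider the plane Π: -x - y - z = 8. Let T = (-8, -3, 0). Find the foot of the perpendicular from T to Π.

Foot = T − λn with λ = (n·T − d)/|n|² = (11 − 8)/3 = 1.
Foot = (-8, -3, 0) − 1·(-1, -1, -1) = (-7, -2, 1).

(-7, -2, 1)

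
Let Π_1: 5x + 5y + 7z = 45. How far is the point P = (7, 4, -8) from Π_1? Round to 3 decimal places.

4.623

n·P − d = (5)·(7) + (5)·(4) + (7)·(-8) − 45 = -46; |n| = √99.
Distance = |-46| / √99 = 46/√99 ≈ 4.623.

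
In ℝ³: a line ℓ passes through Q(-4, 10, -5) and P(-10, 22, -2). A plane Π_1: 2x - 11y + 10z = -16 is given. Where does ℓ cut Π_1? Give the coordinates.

A direction vector for ℓ is P − Q = (-6, 12, 3).
Substitute r = (-4, 10, -5) + t(-6, 12, 3) into the plane: -168 + (-114)t = -16, so t = -4/3.
Intersection: (-4, 10, -5) + (-4/3)·(-6, 12, 3) = (4, -6, -9).

(4, -6, -9)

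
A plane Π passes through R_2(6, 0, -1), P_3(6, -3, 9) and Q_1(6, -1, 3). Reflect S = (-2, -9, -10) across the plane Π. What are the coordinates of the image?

(14, -9, -10)

R_2P_3 = (0, -3, 10), R_2Q_1 = (0, -1, 4); a normal to Π is R_2P_3 × R_2Q_1 = (-2, 0, 0).
Using R_2: Π has equation -2x = -12.
λ = (n·S − d)/|n|² = (4 − (-12))/4 = 4.
Reflection = S − 2λn = (-2, -9, -10) − 8·(-2, 0, 0) = (14, -9, -10).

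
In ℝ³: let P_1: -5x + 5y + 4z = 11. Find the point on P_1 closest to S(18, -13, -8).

Foot = S − λn with λ = (n·S − d)/|n|² = (-187 − 11)/66 = -3.
Foot = (18, -13, -8) − (-3)·(-5, 5, 4) = (3, 2, 4).

(3, 2, 4)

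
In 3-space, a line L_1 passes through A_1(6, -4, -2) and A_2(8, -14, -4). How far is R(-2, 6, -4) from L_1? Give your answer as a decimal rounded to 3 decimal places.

A direction vector for L_1 is A_2 − A_1 = (2, -10, -2).
Taking (6, -4, -2) on L_1 with direction v = (2, -10, -2): w = R − (6, -4, -2) = (-8, 10, -2), and w × v = (-40, -20, 60).
Distance = |w × v| / |v| = √5600 / √108 ≈ 7.201.

7.201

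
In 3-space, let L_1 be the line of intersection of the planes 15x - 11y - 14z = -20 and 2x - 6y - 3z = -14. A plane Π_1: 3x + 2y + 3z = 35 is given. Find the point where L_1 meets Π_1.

Direction of L_1: (15, -11, -14) × (2, -6, -3) = (-51, 17, -68).
A point on L_1: solving the two plane equations with x = 8 gives (8, 0, 10).
Substitute r = (8, 0, 10) + t(-51, 17, -68) into the plane: 54 + (-323)t = 35, so t = 1/17.
Intersection: (8, 0, 10) + (1/17)·(-51, 17, -68) = (5, 1, 6).

(5, 1, 6)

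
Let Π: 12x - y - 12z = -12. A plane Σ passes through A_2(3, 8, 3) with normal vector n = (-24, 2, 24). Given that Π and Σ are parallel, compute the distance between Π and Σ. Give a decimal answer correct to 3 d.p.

Σ: n·r = n·A_2 gives -24x + 2y + 24z = 16.
Rescale Σ by 1/(-2): 12x - y - 12z = -8. Then distance = |-12 − (-8)| / √289 ≈ 0.235.

0.235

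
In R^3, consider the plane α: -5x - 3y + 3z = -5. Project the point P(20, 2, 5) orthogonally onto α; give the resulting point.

(10, -4, 11)

Foot = P − λn with λ = (n·P − d)/|n|² = (-91 − (-5))/43 = -2.
Foot = (20, 2, 5) − (-2)·(-5, -3, 3) = (10, -4, 11).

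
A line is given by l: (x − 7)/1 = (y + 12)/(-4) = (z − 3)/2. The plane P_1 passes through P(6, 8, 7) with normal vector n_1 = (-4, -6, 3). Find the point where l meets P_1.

l has direction (1, -4, 2) through (7, -12, 3).
P_1: n_1·r = n_1·P gives -4x - 6y + 3z = -51.
Substitute r = (7, -12, 3) + t(1, -4, 2) into the plane: 53 + 26t = -51, so t = -4.
Intersection: (7, -12, 3) + (-4)·(1, -4, 2) = (3, 4, -5).

(3, 4, -5)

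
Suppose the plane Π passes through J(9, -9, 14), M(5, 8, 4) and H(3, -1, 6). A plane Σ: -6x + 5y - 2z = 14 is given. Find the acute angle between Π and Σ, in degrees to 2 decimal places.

JM = (-4, 17, -10), JH = (-6, 8, -8); a normal to Π is JM × JH = (-56, 28, 70).
Using J: Π has equation -56x + 28y + 70z = 224.
cos θ = |n₁·n₂| / (|n₁||n₂|) = |336| / (√8820 · √65).
θ = arccos(0.44376) ≈ 63.66°.

63.66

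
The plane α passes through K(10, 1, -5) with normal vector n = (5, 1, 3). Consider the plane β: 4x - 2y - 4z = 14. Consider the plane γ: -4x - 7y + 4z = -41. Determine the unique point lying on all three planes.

α: n·r = n·K gives 5x + y + 3z = 36.
Solving the 3×3 linear system 5x + y + 3z = 36, 4x - 2y - 4z = 14, -4x - 7y + 4z = -41 (e.g. by elimination or Cramer's rule, determinant = -288) gives (6, 3, 1).

(6, 3, 1)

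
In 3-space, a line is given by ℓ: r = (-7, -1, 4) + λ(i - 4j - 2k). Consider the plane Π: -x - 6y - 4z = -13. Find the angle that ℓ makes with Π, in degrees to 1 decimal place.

68.3

sin θ = |n·v| / (|n||v|) = |31| / (√53 · √21) = 0.92921.
θ ≈ 68.3°.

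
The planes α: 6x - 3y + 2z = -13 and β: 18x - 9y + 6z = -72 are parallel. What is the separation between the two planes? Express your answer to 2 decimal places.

1.57

Rescale β by 1/3: 6x - 3y + 2z = -24. Then distance = |-13 − (-24)| / √49 ≈ 1.57.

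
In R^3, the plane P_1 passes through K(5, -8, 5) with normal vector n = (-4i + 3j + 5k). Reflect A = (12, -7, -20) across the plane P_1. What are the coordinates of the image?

(-12, 11, 10)

P_1: n·r = n·K gives -4x + 3y + 5z = -19.
λ = (n·A − d)/|n|² = (-169 − (-19))/50 = -3.
Reflection = A − 2λn = (12, -7, -20) − (-6)·(-4, 3, 5) = (-12, 11, 10).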